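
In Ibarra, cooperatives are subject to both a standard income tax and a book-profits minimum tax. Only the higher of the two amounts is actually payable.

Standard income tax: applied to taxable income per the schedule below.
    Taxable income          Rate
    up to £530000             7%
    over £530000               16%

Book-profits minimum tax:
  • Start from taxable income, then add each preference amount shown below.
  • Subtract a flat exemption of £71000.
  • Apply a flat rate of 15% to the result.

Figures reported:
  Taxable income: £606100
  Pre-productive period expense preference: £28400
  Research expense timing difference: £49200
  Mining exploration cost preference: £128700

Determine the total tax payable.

£111210

Book-profits minimum tax:
  Adjusted income: £606100 + £28400 + £49200 + £128700 = £812400
  Less exemption £71000 → base £741400
  £741400 × 15% = £111210

Standard income tax:
  £530000 × 7% = £37100
  £76100 × 16% = £12176
  → £49276

£111210 > £49276, so the book-profits minimum tax is the binding amount.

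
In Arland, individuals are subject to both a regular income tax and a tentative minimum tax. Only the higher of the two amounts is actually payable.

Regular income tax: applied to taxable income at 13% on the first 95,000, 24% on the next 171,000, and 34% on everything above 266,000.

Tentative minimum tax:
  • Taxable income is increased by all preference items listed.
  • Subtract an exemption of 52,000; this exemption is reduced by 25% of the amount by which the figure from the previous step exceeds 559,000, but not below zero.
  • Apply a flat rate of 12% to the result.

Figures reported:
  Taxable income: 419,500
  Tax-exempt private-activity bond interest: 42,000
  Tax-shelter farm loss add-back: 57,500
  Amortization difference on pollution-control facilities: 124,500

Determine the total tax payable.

Tentative minimum tax:
  Adjusted income: 419,500 + 42,000 + 57,500 + 124,500 = 643,500
  Exemption: 52,000 − 25% × (643,500 − 559,000) = 52,000 − 21,125 = 30,875
  Base: 643,500 − 30,875 = 612,625
  612,625 × 12% = 73,515

Regular income tax:
  95,000 × 13% = 12,350
  171,000 × 24% = 41,040
  153,500 × 34% = 52,190
  → 105,580

105,580 > 73,515, so the regular income tax governs.

105,580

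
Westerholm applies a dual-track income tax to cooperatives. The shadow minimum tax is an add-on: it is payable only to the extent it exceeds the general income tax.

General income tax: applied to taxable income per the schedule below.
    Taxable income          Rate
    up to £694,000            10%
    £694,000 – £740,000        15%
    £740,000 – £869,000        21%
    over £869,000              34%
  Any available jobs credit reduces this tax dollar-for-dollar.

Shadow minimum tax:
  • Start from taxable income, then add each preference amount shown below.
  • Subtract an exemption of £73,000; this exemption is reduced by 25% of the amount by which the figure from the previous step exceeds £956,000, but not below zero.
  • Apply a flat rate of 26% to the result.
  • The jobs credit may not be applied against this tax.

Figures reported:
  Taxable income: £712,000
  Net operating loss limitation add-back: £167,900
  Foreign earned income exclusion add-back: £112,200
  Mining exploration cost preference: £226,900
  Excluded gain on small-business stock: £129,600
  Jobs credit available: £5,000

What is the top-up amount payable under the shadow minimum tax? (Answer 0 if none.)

General income tax:
  £694,000 × 10% = £69,400
  £18,000 × 15% = £2,700
  → £72,100
  Less jobs credit £5,000 → £67,100

Shadow minimum tax:
  Adjusted income: £712,000 + £167,900 + £112,200 + £226,900 + £129,600 = £1,348,600
  Exemption: 25% × (£1,348,600 − £956,000) = £98,150 ≥ £73,000, so the exemption is fully phased out
  Base: £1,348,600 − £0 = £1,348,600
  £1,348,600 × 26% = £350,636

Excess of shadow minimum tax over general income tax: £350,636 − £67,100 = £283,536.

£283,536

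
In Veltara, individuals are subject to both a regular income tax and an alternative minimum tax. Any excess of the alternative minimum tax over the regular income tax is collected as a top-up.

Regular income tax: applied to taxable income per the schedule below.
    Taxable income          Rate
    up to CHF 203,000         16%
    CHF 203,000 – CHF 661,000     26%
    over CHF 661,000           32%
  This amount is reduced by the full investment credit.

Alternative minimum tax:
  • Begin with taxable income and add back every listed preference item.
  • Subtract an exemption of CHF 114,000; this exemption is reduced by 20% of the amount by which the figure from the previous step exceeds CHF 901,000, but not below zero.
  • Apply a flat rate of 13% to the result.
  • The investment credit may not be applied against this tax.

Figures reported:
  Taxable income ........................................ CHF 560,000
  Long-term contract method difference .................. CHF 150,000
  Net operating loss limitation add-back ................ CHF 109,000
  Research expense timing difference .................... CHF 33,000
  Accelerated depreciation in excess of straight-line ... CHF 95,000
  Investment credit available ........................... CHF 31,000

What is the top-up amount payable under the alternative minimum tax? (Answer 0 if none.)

Regular income tax:
  CHF 203,000 × 16% = CHF 32,480
  CHF 357,000 × 26% = CHF 92,820
  → CHF 125,300
  Less investment credit CHF 31,000 → CHF 94,300

Alternative minimum tax:
  Adjusted income: CHF 560,000 + CHF 150,000 + CHF 109,000 + CHF 33,000 + CHF 95,000 = CHF 947,000
  Exemption: CHF 114,000 − 20% × (CHF 947,000 − CHF 901,000) = CHF 114,000 − CHF 9,200 = CHF 104,800
  Base: CHF 947,000 − CHF 104,800 = CHF 842,200
  CHF 842,200 × 13% = CHF 109,486

Excess of alternative minimum tax over regular income tax: CHF 109,486 − CHF 94,300 = CHF 15,186.

CHF 15,186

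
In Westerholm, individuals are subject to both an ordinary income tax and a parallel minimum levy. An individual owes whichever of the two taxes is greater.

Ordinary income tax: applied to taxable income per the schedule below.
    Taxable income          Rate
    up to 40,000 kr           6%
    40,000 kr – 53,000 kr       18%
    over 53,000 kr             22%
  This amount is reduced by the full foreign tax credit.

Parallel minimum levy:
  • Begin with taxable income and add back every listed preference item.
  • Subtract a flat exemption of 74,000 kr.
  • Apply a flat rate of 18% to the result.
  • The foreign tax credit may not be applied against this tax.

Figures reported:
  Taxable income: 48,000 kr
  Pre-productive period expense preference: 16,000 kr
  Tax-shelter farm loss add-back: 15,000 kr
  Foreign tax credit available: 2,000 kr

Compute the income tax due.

Parallel minimum levy:
  Adjusted income: 48,000 kr + 16,000 kr + 15,000 kr = 79,000 kr
  Less exemption 74,000 kr → base 5,000 kr
  5,000 kr × 18% = 900 kr

Ordinary income tax:
  40,000 kr × 6% = 2,400 kr
  8,000 kr × 18% = 1,440 kr
  → 3,840 kr
  Less foreign tax credit 2,000 kr → 1,840 kr

1,840 kr > 900 kr, so the ordinary income tax governs.

1,840 kr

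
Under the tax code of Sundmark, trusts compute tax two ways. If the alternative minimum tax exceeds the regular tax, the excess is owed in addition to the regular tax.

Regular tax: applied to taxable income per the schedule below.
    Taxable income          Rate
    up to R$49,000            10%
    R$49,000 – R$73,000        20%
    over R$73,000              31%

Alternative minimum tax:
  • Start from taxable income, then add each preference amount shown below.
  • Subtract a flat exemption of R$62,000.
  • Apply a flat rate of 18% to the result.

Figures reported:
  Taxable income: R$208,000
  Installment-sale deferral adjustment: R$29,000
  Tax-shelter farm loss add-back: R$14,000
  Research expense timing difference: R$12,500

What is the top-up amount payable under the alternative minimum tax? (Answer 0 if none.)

R$0

Regular tax:
  R$49,000 × 10% = R$4,900
  R$24,000 × 20% = R$4,800
  R$135,000 × 31% = R$41,850
  → R$51,550

Alternative minimum tax:
  Adjusted income: R$208,000 + R$29,000 + R$14,000 + R$12,500 = R$263,500
  Less exemption R$62,000 → base R$201,500
  R$201,500 × 18% = R$36,270

R$36,270 ≤ R$51,550, so no add-on is due.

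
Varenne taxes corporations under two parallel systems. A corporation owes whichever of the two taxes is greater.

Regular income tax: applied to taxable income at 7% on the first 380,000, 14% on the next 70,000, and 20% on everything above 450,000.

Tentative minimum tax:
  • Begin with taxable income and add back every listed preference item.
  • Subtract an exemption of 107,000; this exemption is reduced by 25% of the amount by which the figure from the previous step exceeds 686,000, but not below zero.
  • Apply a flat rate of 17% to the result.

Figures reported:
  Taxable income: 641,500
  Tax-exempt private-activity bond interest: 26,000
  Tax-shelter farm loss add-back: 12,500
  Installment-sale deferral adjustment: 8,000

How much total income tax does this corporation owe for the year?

98,855

Regular income tax:
  380,000 × 7% = 26,600
  70,000 × 14% = 9,800
  191,500 × 20% = 38,300
  → 74,700

Tentative minimum tax:
  Adjusted income: 641,500 + 26,000 + 12,500 + 8,000 = 688,000
  Exemption: 107,000 − 25% × (688,000 − 686,000) = 107,000 − 500 = 106,500
  Base: 688,000 − 106,500 = 581,500
  581,500 × 17% = 98,855

98,855 > 74,700, so the tentative minimum tax is the binding amount.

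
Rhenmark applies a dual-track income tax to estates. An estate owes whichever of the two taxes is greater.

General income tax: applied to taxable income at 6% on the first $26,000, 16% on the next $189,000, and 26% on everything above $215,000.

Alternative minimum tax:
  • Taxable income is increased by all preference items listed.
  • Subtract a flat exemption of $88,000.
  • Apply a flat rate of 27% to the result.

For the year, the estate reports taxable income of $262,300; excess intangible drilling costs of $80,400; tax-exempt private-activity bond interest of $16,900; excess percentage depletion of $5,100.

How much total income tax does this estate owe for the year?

$74,709

Alternative minimum tax:
  Adjusted income: $262,300 + $80,400 + $16,900 + $5,100 = $364,700
  Less exemption $88,000 → base $276,700
  $276,700 × 27% = $74,709

General income tax:
  $26,000 × 6% = $1,560
  $189,000 × 16% = $30,240
  $47,300 × 26% = $12,298
  → $44,098

$74,709 > $44,098, so the alternative minimum tax is the binding amount.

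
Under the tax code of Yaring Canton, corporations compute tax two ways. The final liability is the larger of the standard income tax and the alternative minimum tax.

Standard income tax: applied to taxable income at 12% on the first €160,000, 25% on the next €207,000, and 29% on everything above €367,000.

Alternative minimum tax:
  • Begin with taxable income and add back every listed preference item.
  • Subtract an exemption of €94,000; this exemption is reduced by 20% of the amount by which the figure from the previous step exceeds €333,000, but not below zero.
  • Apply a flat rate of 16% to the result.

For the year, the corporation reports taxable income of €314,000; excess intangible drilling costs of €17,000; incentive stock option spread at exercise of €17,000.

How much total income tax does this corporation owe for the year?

€57,700

Standard income tax:
  €160,000 × 12% = €19,200
  €154,000 × 25% = €38,500
  → €57,700

Alternative minimum tax:
  Adjusted income: €314,000 + €17,000 + €17,000 = €348,000
  Exemption: €94,000 − 20% × (€348,000 − €333,000) = €94,000 − €3,000 = €91,000
  Base: €348,000 − €91,000 = €257,000
  €257,000 × 16% = €41,120

€57,700 > €41,120, so the standard income tax governs.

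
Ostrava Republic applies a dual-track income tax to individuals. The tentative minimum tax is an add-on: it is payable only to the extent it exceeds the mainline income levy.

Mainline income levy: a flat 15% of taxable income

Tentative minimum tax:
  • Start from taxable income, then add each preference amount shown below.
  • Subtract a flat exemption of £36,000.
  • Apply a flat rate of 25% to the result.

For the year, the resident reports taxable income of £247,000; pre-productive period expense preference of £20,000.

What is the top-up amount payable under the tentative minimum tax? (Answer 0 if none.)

£20,700

Tentative minimum tax:
  Adjusted income: £247,000 + £20,000 = £267,000
  Less exemption £36,000 → base £231,000
  £231,000 × 25% = £57,750

Mainline income levy:
  £247,000 × 15% = £37,050

Excess of tentative minimum tax over mainline income levy: £57,750 − £37,050 = £20,700.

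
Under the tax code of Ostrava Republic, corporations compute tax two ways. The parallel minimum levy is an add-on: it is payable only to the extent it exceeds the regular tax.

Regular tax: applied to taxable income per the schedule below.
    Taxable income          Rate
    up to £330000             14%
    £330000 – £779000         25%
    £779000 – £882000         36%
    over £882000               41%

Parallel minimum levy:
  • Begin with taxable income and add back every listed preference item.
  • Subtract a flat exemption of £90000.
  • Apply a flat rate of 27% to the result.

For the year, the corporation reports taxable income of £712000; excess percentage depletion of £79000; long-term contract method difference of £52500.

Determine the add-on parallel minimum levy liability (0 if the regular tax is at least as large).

£61745

Regular tax:
  £330000 × 14% = £46200
  £382000 × 25% = £95500
  → £141700

Parallel minimum levy:
  Adjusted income: £712000 + £79000 + £52500 = £843500
  Less exemption £90000 → base £753500
  £753500 × 27% = £203445

Excess of parallel minimum levy over regular tax: £203445 − £141700 = £61745.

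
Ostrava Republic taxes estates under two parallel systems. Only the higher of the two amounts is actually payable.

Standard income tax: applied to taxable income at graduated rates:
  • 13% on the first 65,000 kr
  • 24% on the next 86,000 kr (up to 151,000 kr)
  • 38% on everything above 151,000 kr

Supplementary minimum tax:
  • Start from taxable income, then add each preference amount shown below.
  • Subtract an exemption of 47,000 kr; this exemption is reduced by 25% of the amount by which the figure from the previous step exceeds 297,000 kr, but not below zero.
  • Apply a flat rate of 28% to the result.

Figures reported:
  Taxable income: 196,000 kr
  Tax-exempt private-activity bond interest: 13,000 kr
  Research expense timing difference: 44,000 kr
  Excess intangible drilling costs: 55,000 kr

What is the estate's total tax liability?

73,850 kr

Standard income tax:
  65,000 kr × 13% = 8,450 kr
  86,000 kr × 24% = 20,640 kr
  45,000 kr × 38% = 17,100 kr
  → 46,190 kr

Supplementary minimum tax:
  Adjusted income: 196,000 kr + 13,000 kr + 44,000 kr + 55,000 kr = 308,000 kr
  Exemption: 47,000 kr − 25% × (308,000 kr − 297,000 kr) = 47,000 kr − 2,750 kr = 44,250 kr
  Base: 308,000 kr − 44,250 kr = 263,750 kr
  263,750 kr × 28% = 73,850 kr

73,850 kr > 46,190 kr, so the supplementary minimum tax is the binding amount.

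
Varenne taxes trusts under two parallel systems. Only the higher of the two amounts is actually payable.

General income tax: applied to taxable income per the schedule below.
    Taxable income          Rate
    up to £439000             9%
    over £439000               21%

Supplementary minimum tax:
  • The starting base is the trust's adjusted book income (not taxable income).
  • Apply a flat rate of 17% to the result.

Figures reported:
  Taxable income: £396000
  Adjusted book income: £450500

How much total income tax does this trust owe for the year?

Supplementary minimum tax:
  Base (adjusted book income): £450500
  £450500 × 17% = £76585

General income tax:
  £396000 × 9% = £35640

£76585 > £35640, so the supplementary minimum tax is the binding amount.

£76585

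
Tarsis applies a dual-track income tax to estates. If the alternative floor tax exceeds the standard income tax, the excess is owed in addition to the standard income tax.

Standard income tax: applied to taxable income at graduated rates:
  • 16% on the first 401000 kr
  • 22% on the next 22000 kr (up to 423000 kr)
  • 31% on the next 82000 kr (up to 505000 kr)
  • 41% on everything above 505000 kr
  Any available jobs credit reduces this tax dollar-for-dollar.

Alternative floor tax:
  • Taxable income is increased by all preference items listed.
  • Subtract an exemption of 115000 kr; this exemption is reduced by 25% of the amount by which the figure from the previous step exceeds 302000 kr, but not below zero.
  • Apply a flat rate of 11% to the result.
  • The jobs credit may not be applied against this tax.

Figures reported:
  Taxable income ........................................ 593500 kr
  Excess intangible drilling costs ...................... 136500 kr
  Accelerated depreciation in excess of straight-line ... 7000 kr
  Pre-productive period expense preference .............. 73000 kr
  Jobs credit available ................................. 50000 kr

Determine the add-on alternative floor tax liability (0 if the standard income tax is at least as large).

Alternative floor tax:
  Adjusted income: 593500 kr + 136500 kr + 7000 kr + 73000 kr = 810000 kr
  Exemption: 25% × (810000 kr − 302000 kr) = 127000 kr ≥ 115000 kr, so the exemption is fully phased out
  Base: 810000 kr − 0 kr = 810000 kr
  810000 kr × 11% = 89100 kr

Standard income tax:
  401000 kr × 16% = 64160 kr
  22000 kr × 22% = 4840 kr
  82000 kr × 31% = 25420 kr
  88500 kr × 41% = 36285 kr
  → 130705 kr
  Less jobs credit 50000 kr → 80705 kr

Excess of alternative floor tax over standard income tax: 89100 kr − 80705 kr = 8395 kr.

8395 kr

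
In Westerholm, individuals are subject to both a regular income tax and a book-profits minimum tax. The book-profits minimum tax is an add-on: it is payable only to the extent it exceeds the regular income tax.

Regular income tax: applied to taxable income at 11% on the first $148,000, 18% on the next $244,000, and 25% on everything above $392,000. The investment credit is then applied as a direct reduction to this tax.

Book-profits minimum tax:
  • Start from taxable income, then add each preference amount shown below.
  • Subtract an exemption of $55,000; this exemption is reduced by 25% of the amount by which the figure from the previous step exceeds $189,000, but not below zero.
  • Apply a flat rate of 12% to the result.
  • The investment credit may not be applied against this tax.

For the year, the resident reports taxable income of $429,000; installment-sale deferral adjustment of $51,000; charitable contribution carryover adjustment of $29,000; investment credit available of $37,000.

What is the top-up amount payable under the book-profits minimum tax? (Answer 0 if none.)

$28,630

Book-profits minimum tax:
  Adjusted income: $429,000 + $51,000 + $29,000 = $509,000
  Exemption: 25% × ($509,000 − $189,000) = $80,000 ≥ $55,000, so the exemption is fully phased out
  Base: $509,000 − $0 = $509,000
  $509,000 × 12% = $61,080

Regular income tax:
  $148,000 × 11% = $16,280
  $244,000 × 18% = $43,920
  $37,000 × 25% = $9,250
  → $69,450
  Less investment credit $37,000 → $32,450

Excess of book-profits minimum tax over regular income tax: $61,080 − $32,450 = $28,630.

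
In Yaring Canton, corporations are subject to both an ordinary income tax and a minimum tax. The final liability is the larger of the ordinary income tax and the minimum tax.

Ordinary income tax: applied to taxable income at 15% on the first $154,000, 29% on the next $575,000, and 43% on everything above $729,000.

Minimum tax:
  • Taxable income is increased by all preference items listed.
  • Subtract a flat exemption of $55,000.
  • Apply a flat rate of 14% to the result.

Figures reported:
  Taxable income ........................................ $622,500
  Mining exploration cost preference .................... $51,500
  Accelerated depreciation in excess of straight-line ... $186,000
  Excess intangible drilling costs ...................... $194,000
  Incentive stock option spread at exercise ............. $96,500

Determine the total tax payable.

Ordinary income tax:
  $154,000 × 15% = $23,100
  $468,500 × 29% = $135,865
  → $158,965

Minimum tax:
  Adjusted income: $622,500 + $51,500 + $186,000 + $194,000 + $96,500 = $1,150,500
  Less exemption $55,000 → base $1,095,500
  $1,095,500 × 14% = $153,370

$158,965 > $153,370, so the ordinary income tax governs.

$158,965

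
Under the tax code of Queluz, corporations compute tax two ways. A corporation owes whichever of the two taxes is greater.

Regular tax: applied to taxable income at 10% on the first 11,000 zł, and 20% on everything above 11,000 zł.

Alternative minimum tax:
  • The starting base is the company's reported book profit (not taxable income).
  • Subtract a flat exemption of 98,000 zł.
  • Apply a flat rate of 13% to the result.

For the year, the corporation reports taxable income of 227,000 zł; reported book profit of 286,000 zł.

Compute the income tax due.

Regular tax:
  11,000 zł × 10% = 1,100 zł
  216,000 zł × 20% = 43,200 zł
  → 44,300 zł

Alternative minimum tax:
  Base (reported book profit): 286,000 zł
  Less exemption 98,000 zł → base 188,000 zł
  188,000 zł × 13% = 24,440 zł

44,300 zł > 24,440 zł, so the regular tax governs.

44,300 zł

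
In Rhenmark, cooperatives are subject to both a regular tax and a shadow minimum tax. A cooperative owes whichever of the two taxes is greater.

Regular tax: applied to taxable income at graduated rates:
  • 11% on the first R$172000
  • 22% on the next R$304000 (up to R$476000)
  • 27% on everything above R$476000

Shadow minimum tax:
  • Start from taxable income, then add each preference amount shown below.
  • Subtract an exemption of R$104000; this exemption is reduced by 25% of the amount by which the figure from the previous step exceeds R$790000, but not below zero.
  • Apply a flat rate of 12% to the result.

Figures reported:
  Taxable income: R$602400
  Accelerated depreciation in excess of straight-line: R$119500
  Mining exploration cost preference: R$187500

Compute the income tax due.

R$119928

Regular tax:
  R$172000 × 11% = R$18920
  R$304000 × 22% = R$66880
  R$126400 × 27% = R$34128
  → R$119928

Shadow minimum tax:
  Adjusted income: R$602400 + R$119500 + R$187500 = R$909400
  Exemption: R$104000 − 25% × (R$909400 − R$790000) = R$104000 − R$29850 = R$74150
  Base: R$909400 − R$74150 = R$835250
  R$835250 × 12% = R$100230

R$119928 > R$100230, so the regular tax governs.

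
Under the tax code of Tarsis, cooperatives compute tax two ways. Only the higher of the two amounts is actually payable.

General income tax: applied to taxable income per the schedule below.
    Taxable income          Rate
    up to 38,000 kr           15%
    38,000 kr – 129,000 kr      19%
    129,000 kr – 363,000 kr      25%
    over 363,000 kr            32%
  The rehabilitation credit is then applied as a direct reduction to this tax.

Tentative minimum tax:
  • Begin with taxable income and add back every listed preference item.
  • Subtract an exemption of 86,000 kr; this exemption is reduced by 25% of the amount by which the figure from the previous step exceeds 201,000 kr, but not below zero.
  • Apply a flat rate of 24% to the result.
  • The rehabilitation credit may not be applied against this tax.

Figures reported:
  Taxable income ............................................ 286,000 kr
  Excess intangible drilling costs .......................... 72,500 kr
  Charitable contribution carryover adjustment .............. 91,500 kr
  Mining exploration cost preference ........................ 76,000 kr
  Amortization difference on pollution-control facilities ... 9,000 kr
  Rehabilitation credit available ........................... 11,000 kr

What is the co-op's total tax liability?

127,800 kr

General income tax:
  38,000 kr × 15% = 5,700 kr
  91,000 kr × 19% = 17,290 kr
  157,000 kr × 25% = 39,250 kr
  → 62,240 kr
  Less rehabilitation credit 11,000 kr → 51,240 kr

Tentative minimum tax:
  Adjusted income: 286,000 kr + 72,500 kr + 91,500 kr + 76,000 kr + 9,000 kr = 535,000 kr
  Exemption: 86,000 kr − 25% × (535,000 kr − 201,000 kr) = 86,000 kr − 83,500 kr = 2,500 kr
  Base: 535,000 kr − 2,500 kr = 532,500 kr
  532,500 kr × 24% = 127,800 kr

127,800 kr > 51,240 kr, so the tentative minimum tax is the binding amount.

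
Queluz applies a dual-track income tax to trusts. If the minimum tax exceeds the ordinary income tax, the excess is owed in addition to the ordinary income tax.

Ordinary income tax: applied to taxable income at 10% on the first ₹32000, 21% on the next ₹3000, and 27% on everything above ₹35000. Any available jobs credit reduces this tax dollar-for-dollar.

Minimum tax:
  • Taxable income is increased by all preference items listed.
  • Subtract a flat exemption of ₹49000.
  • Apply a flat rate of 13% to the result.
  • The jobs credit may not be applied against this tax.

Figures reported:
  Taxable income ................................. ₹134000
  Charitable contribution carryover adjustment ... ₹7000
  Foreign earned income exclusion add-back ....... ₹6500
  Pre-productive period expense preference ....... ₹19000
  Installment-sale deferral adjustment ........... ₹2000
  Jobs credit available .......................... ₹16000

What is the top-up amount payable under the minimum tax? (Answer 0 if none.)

₹975

Ordinary income tax:
  ₹32000 × 10% = ₹3200
  ₹3000 × 21% = ₹630
  ₹99000 × 27% = ₹26730
  → ₹30560
  Less jobs credit ₹16000 → ₹14560

Minimum tax:
  Adjusted income: ₹134000 + ₹7000 + ₹6500 + ₹19000 + ₹2000 = ₹168500
  Less exemption ₹49000 → base ₹119500
  ₹119500 × 13% = ₹15535

Excess of minimum tax over ordinary income tax: ₹15535 − ₹14560 = ₹975.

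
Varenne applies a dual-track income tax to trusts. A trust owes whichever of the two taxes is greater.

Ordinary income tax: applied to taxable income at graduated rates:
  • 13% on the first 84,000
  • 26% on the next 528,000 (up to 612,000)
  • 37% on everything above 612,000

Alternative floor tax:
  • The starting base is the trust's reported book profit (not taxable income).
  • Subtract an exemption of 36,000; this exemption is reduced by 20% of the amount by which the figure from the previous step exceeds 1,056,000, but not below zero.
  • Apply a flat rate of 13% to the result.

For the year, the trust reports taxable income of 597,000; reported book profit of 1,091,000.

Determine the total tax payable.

Ordinary income tax:
  84,000 × 13% = 10,920
  513,000 × 26% = 133,380
  → 144,300

Alternative floor tax:
  Base (reported book profit): 1,091,000
  Exemption: 36,000 − 20% × (1,091,000 − 1,056,000) = 36,000 − 7,000 = 29,000
  Base: 1,091,000 − 29,000 = 1,062,000
  1,062,000 × 13% = 138,060

144,300 > 138,060, so the ordinary income tax governs.

144,300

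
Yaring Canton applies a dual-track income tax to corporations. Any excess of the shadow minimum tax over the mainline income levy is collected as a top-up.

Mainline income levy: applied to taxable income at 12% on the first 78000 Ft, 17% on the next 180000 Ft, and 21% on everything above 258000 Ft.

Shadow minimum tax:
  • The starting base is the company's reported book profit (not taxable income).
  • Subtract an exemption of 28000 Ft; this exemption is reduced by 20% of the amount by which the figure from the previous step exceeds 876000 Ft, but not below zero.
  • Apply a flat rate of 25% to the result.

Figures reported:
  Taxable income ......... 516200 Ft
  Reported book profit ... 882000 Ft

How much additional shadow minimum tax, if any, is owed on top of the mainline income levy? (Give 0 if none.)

Mainline income levy:
  78000 Ft × 12% = 9360 Ft
  180000 Ft × 17% = 30600 Ft
  258200 Ft × 21% = 54222 Ft
  → 94182 Ft

Shadow minimum tax:
  Base (reported book profit): 882000 Ft
  Exemption: 28000 Ft − 20% × (882000 Ft − 876000 Ft) = 28000 Ft − 1200 Ft = 26800 Ft
  Base: 882000 Ft − 26800 Ft = 855200 Ft
  855200 Ft × 25% = 213800 Ft

Excess of shadow minimum tax over mainline income levy: 213800 Ft − 94182 Ft = 119618 Ft.

119618 Ft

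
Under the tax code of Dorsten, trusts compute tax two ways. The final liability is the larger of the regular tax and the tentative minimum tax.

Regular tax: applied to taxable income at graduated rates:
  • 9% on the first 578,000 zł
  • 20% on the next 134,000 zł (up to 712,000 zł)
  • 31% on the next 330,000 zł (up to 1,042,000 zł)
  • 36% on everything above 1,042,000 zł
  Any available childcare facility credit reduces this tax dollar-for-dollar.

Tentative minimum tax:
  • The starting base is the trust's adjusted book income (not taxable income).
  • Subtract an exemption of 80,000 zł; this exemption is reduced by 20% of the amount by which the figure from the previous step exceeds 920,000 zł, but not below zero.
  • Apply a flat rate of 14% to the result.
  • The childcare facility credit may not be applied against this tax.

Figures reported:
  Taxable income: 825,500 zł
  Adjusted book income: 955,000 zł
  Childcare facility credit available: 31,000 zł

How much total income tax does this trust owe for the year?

123,480 zł

Tentative minimum tax:
  Base (adjusted book income): 955,000 zł
  Exemption: 80,000 zł − 20% × (955,000 zł − 920,000 zł) = 80,000 zł − 7,000 zł = 73,000 zł
  Base: 955,000 zł − 73,000 zł = 882,000 zł
  882,000 zł × 14% = 123,480 zł

Regular tax:
  578,000 zł × 9% = 52,020 zł
  134,000 zł × 20% = 26,800 zł
  113,500 zł × 31% = 35,185 zł
  → 114,005 zł
  Less childcare facility credit 31,000 zł → 83,005 zł

123,480 zł > 83,005 zł, so the tentative minimum tax is the binding amount.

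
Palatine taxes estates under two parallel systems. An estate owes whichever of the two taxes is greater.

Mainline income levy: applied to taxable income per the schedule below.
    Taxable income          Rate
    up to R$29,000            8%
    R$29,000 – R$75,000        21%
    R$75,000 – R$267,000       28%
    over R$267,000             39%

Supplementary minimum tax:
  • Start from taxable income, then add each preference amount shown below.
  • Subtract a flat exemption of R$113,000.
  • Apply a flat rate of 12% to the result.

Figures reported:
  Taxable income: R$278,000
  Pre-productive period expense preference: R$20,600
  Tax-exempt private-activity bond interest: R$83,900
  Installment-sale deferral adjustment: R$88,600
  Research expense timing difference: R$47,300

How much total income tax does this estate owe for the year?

R$70,030

Supplementary minimum tax:
  Adjusted income: R$278,000 + R$20,600 + R$83,900 + R$88,600 + R$47,300 = R$518,400
  Less exemption R$113,000 → base R$405,400
  R$405,400 × 12% = R$48,648

Mainline income levy:
  R$29,000 × 8% = R$2,320
  R$46,000 × 21% = R$9,660
  R$192,000 × 28% = R$53,760
  R$11,000 × 39% = R$4,290
  → R$70,030

R$70,030 > R$48,648, so the mainline income levy governs.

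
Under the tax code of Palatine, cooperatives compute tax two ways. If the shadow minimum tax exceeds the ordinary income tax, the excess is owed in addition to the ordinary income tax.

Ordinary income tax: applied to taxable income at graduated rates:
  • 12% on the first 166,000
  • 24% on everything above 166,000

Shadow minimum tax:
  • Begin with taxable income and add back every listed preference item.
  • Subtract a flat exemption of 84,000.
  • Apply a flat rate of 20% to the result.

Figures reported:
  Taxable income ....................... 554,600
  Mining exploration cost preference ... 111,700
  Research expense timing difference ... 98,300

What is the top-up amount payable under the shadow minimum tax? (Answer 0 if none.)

22,936

Shadow minimum tax:
  Adjusted income: 554,600 + 111,700 + 98,300 = 764,600
  Less exemption 84,000 → base 680,600
  680,600 × 20% = 136,120

Ordinary income tax:
  166,000 × 12% = 19,920
  388,600 × 24% = 93,264
  → 113,184

Excess of shadow minimum tax over ordinary income tax: 136,120 − 113,184 = 22,936.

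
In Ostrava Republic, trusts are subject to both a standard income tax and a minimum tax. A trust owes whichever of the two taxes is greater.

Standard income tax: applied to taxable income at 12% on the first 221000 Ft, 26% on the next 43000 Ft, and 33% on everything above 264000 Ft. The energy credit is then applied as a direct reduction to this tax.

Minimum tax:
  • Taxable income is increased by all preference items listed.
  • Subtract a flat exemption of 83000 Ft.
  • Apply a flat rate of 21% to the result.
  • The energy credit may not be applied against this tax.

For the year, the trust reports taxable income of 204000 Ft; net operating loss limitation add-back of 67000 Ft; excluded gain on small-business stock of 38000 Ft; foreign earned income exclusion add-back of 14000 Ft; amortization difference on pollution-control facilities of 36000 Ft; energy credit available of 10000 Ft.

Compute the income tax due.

57960 Ft

Standard income tax:
  204000 Ft × 12% = 24480 Ft
  Less energy credit 10000 Ft → 14480 Ft

Minimum tax:
  Adjusted income: 204000 Ft + 67000 Ft + 38000 Ft + 14000 Ft + 36000 Ft = 359000 Ft
  Less exemption 83000 Ft → base 276000 Ft
  276000 Ft × 21% = 57960 Ft

57960 Ft > 14480 Ft, so the minimum tax is the binding amount.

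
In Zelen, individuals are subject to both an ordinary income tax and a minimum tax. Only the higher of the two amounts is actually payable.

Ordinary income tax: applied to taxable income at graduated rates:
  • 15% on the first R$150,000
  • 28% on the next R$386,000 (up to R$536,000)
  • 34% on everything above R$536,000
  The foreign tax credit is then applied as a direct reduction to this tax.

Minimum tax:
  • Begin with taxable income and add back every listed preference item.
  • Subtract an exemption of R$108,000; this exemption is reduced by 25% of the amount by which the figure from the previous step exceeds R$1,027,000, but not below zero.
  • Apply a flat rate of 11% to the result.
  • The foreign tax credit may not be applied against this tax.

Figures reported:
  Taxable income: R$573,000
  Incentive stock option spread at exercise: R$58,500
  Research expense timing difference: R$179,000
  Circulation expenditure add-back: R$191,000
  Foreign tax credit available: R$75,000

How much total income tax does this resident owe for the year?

Minimum tax:
  Adjusted income: R$573,000 + R$58,500 + R$179,000 + R$191,000 = R$1,001,500
  Exemption: R$1,001,500 ≤ R$1,027,000, so full R$108,000 applies
  Base: R$1,001,500 − R$108,000 = R$893,500
  R$893,500 × 11% = R$98,285

Ordinary income tax:
  R$150,000 × 15% = R$22,500
  R$386,000 × 28% = R$108,080
  R$37,000 × 34% = R$12,580
  → R$143,160
  Less foreign tax credit R$75,000 → R$68,160

R$98,285 > R$68,160, so the minimum tax is the binding amount.

R$98,285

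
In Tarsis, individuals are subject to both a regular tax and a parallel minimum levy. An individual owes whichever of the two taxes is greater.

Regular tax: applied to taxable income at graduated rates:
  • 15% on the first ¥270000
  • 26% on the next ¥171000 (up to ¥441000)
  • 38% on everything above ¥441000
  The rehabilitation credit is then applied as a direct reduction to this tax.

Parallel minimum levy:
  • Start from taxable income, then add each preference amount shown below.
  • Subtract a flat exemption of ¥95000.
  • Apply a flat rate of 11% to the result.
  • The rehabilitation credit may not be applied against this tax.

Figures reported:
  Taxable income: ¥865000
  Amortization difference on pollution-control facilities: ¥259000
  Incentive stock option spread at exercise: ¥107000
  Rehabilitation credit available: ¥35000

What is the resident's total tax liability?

Parallel minimum levy:
  Adjusted income: ¥865000 + ¥259000 + ¥107000 = ¥1231000
  Less exemption ¥95000 → base ¥1136000
  ¥1136000 × 11% = ¥124960

Regular tax:
  ¥270000 × 15% = ¥40500
  ¥171000 × 26% = ¥44460
  ¥424000 × 38% = ¥161120
  → ¥246080
  Less rehabilitation credit ¥35000 → ¥211080

¥211080 > ¥124960, so the regular tax governs.

¥211080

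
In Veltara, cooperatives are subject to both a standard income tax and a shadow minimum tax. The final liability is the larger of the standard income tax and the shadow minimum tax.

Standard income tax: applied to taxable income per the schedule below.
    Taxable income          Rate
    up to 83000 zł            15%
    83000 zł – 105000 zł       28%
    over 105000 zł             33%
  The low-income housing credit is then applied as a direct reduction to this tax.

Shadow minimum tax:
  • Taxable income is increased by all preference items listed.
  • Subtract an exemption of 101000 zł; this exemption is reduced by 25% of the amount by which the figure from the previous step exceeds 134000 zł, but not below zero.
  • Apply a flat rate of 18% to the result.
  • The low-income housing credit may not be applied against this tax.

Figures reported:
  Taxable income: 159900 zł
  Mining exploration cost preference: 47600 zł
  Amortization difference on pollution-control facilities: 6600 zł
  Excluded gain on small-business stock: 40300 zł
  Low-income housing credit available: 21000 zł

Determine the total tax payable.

33030 zł

Shadow minimum tax:
  Adjusted income: 159900 zł + 47600 zł + 6600 zł + 40300 zł = 254400 zł
  Exemption: 101000 zł − 25% × (254400 zł − 134000 zł) = 101000 zł − 30100 zł = 70900 zł
  Base: 254400 zł − 70900 zł = 183500 zł
  183500 zł × 18% = 33030 zł

Standard income tax:
  83000 zł × 15% = 12450 zł
  22000 zł × 28% = 6160 zł
  54900 zł × 33% = 18117 zł
  → 36727 zł
  Less low-income housing credit 21000 zł → 15727 zł

33030 zł > 15727 zł, so the shadow minimum tax is the binding amount.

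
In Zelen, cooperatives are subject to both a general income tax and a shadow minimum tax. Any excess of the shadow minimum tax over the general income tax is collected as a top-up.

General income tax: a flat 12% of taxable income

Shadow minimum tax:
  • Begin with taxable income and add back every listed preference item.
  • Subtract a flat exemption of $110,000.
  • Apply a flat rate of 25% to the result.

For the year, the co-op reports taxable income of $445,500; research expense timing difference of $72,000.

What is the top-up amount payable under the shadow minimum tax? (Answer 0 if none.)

General income tax:
  $445,500 × 12% = $53,460

Shadow minimum tax:
  Adjusted income: $445,500 + $72,000 = $517,500
  Less exemption $110,000 → base $407,500
  $407,500 × 25% = $101,875

Excess of shadow minimum tax over general income tax: $101,875 − $53,460 = $48,415.

$48,415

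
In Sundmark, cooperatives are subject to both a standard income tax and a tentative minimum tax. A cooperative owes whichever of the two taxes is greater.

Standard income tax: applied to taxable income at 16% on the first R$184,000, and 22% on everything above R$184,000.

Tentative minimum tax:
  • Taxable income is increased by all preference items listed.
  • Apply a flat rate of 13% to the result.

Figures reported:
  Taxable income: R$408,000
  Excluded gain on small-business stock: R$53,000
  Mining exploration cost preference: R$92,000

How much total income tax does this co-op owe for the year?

Standard income tax:
  R$184,000 × 16% = R$29,440
  R$224,000 × 22% = R$49,280
  → R$78,720

Tentative minimum tax:
  Adjusted income: R$408,000 + R$53,000 + R$92,000 = R$553,000
  R$553,000 × 13% = R$71,890

R$78,720 > R$71,890, so the standard income tax governs.

R$78,720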